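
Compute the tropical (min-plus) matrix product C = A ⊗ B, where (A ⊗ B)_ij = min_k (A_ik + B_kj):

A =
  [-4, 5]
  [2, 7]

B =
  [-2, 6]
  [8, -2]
A ⊗ B =
  [-6, 2]
  [0, 5]

Apply the min-plus product entry-by-entry:
  C[0][0] = min over k of (A[0][0] + B[0][0] = -4 + -2 = -6, A[0][1] + B[1][0] = 5 + 8 = 13) = -6 (attained at k = 0)
  C[0][1] = min over k of (A[0][0] + B[0][1] = -4 + 6 = 2, A[0][1] + B[1][1] = 5 + -2 = 3) = 2 (attained at k = 0)
  C[1][0] = min over k of (A[1][0] + B[0][0] = 2 + -2 = 0, A[1][1] + B[1][0] = 7 + 8 = 15) = 0 (attained at k = 0)
  C[1][1] = min over k of (A[1][0] + B[0][1] = 2 + 6 = 8, A[1][1] + B[1][1] = 7 + -2 = 5) = 5 (attained at k = 1)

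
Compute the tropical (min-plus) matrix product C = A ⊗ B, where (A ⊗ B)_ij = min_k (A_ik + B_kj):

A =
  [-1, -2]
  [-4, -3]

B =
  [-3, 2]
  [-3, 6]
A ⊗ B =
  [-5, 1]
  [-7, -2]

Apply the min-plus product entry-by-entry:
  C[0][0] = min over k of (A[0][0] + B[0][0] = -1 + -3 = -4, A[0][1] + B[1][0] = -2 + -3 = -5) = -5 (attained at k = 1)
  C[0][1] = min over k of (A[0][0] + B[0][1] = -1 + 2 = 1, A[0][1] + B[1][1] = -2 + 6 = 4) = 1 (attained at k = 0)
  C[1][0] = min over k of (A[1][0] + B[0][0] = -4 + -3 = -7, A[1][1] + B[1][0] = -3 + -3 = -6) = -7 (attained at k = 0)
  C[1][1] = min over k of (A[1][0] + B[0][1] = -4 + 2 = -2, A[1][1] + B[1][1] = -3 + 6 = 3) = -2 (attained at k = 0)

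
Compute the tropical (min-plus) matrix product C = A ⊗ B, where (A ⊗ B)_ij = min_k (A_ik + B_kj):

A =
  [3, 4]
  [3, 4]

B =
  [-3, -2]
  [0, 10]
A ⊗ B =
  [0, 1]
  [0, 1]

Apply the min-plus product entry-by-entry:
  C[0][0] = min over k of (A[0][0] + B[0][0] = 3 + -3 = 0, A[0][1] + B[1][0] = 4 + 0 = 4) = 0 (attained at k = 0)
  C[0][1] = min over k of (A[0][0] + B[0][1] = 3 + -2 = 1, A[0][1] + B[1][1] = 4 + 10 = 14) = 1 (attained at k = 0)
  C[1][0] = min over k of (A[1][0] + B[0][0] = 3 + -3 = 0, A[1][1] + B[1][0] = 4 + 0 = 4) = 0 (attained at k = 0)
  C[1][1] = min over k of (A[1][0] + B[0][1] = 3 + -2 = 1, A[1][1] + B[1][1] = 4 + 10 = 14) = 1 (attained at k = 0)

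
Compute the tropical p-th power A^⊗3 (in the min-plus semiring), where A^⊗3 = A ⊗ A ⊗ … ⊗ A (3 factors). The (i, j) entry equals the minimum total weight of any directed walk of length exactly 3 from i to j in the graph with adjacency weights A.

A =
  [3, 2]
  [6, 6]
A^⊗3 =
  [9, 8]
  [12, 11]

Each entry (A^⊗3)_ij equals the minimum over all length-3 walks i = v_0 → v_1 → … → v_3 = j of Σ_t A[v_t][v_{t+1}]. For example, for (i, j) = (0, 1) we minimise over 4 possible intermediate vertex sequences; the minimum is 8, attained along the walk 0 → 0 → 0 → 1.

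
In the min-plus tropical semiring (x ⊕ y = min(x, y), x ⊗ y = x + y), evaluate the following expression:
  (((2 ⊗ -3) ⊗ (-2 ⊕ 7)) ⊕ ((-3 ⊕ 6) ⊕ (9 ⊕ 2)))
(((2 ⊗ -3) ⊗ (-2 ⊕ 7)) ⊕ ((-3 ⊕ 6) ⊕ (9 ⊕ 2))) = -3

Expand innermost to outermost. Recall ⊕ takes the minimum of its arguments and ⊗ takes their sum. Working out the expression (((2 ⊗ -3) ⊗ (-2 ⊕ 7)) ⊕ ((-3 ⊕ 6) ⊕ (9 ⊕ 2))) gives -3.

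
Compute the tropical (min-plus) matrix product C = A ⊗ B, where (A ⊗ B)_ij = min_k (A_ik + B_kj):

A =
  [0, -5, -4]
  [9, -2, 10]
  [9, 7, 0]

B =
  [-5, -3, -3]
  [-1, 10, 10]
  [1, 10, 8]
A ⊗ B =
  [-6, -3, -3]
  [-3, 6, 6]
  [1, 6, 6]

Apply the min-plus product entry-by-entry:
  C[0][0] = min over k of (A[0][0] + B[0][0] = 0 + -5 = -5, A[0][1] + B[1][0] = -5 + -1 = -6, A[0][2] + B[2][0] = -4 + 1 = -3) = -6 (attained at k = 1)
  C[0][1] = min over k of (A[0][0] + B[0][1] = 0 + -3 = -3, A[0][1] + B[1][1] = -5 + 10 = 5, A[0][2] + B[2][1] = -4 + 10 = 6) = -3 (attained at k = 0)
  C[0][2] = min over k of (A[0][0] + B[0][2] = 0 + -3 = -3, A[0][1] + B[1][2] = -5 + 10 = 5, A[0][2] + B[2][2] = -4 + 8 = 4) = -3 (attained at k = 0)
  C[1][0] = min over k of (A[1][0] + B[0][0] = 9 + -5 = 4, A[1][1] + B[1][0] = -2 + -1 = -3, A[1][2] + B[2][0] = 10 + 1 = 11) = -3 (attained at k = 1)
  C[1][1] = min over k of (A[1][0] + B[0][1] = 9 + -3 = 6, A[1][1] + B[1][1] = -2 + 10 = 8, A[1][2] + B[2][1] = 10 + 10 = 20) = 6 (attained at k = 0)
  C[1][2] = min over k of (A[1][0] + B[0][2] = 9 + -3 = 6, A[1][1] + B[1][2] = -2 + 10 = 8, A[1][2] + B[2][2] = 10 + 8 = 18) = 6 (attained at k = 0)
  C[2][0] = min over k of (A[2][0] + B[0][0] = 9 + -5 = 4, A[2][1] + B[1][0] = 7 + -1 = 6, A[2][2] + B[2][0] = 0 + 1 = 1) = 1 (attained at k = 2)
  C[2][1] = min over k of (A[2][0] + B[0][1] = 9 + -3 = 6, A[2][1] + B[1][1] = 7 + 10 = 17, A[2][2] + B[2][1] = 0 + 10 = 10) = 6 (attained at k = 0)
  C[2][2] = min over k of (A[2][0] + B[0][2] = 9 + -3 = 6, A[2][1] + B[1][2] = 7 + 10 = 17, A[2][2] + B[2][2] = 0 + 8 = 8) = 6 (attained at k = 0)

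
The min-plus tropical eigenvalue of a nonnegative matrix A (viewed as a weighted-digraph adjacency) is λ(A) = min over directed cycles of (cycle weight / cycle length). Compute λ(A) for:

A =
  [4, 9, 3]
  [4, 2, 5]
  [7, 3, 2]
λ(A) = 2

Enumerate directed cycles and compute their means (weight / length). Sample:
  cycle 0 → 0: weight = 4, length = 1, mean = 4/1 ≈ 4.000
  cycle 1 → 1: weight = 2, length = 1, mean = 2/1 ≈ 2.000
  cycle 2 → 2: weight = 2, length = 1, mean = 2/1 ≈ 2.000
  cycle 0 → 1 → 0: weight = 13, length = 2, mean = 13/2 ≈ 6.500
  cycle 0 → 2 → 0: weight = 10, length = 2, mean = 10/2 ≈ 5.000
  cycle 1 → 0 → 1: weight = 13, length = 2, mean = 13/2 ≈ 6.500
Minimum mean = 2.000, attained e.g. along the cycle 1 → 1 with weight 2 and length 1. So λ(A) = 2/1 = 2.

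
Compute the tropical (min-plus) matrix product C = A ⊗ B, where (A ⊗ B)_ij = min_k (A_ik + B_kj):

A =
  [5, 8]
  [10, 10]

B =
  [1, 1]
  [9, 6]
A ⊗ B =
  [6, 6]
  [11, 11]

Apply the min-plus product entry-by-entry:
  C[0][0] = min over k of (A[0][0] + B[0][0] = 5 + 1 = 6, A[0][1] + B[1][0] = 8 + 9 = 17) = 6 (attained at k = 0)
  C[0][1] = min over k of (A[0][0] + B[0][1] = 5 + 1 = 6, A[0][1] + B[1][1] = 8 + 6 = 14) = 6 (attained at k = 0)
  C[1][0] = min over k of (A[1][0] + B[0][0] = 10 + 1 = 11, A[1][1] + B[1][0] = 10 + 9 = 19) = 11 (attained at k = 0)
  C[1][1] = min over k of (A[1][0] + B[0][1] = 10 + 1 = 11, A[1][1] + B[1][1] = 10 + 6 = 16) = 11 (attained at k = 0)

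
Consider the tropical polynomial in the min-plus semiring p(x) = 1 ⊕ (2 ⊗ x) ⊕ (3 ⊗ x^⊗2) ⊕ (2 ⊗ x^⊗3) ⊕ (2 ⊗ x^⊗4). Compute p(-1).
p(-1) = -2

A tropical monomial a ⊗ x^⊗i evaluates to a + i · x. Evaluating each term at x = -1:
  Term 0 contributes 1 + 0 · -1 = 1
  Term 1 contributes 2 + 1 · -1 = 1
  Term 2 contributes 3 + 2 · -1 = 1
  Term 3 contributes 2 + 3 · -1 = -1
  Term 4 contributes 2 + 4 · -1 = -2
p(-1) = ⊕ of these = min[1, 1, 1, -1, -2] = -2.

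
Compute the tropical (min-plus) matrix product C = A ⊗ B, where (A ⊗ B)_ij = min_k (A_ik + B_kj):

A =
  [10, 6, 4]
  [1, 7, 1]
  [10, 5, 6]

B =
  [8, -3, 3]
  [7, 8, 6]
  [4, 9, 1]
A ⊗ B =
  [8, 7, 5]
  [5, -2, 2]
  [10, 7, 7]

Apply the min-plus product entry-by-entry:
  C[0][0] = min over k of (A[0][0] + B[0][0] = 10 + 8 = 18, A[0][1] + B[1][0] = 6 + 7 = 13, A[0][2] + B[2][0] = 4 + 4 = 8) = 8 (attained at k = 2)
  C[0][1] = min over k of (A[0][0] + B[0][1] = 10 + -3 = 7, A[0][1] + B[1][1] = 6 + 8 = 14, A[0][2] + B[2][1] = 4 + 9 = 13) = 7 (attained at k = 0)
  C[0][2] = min over k of (A[0][0] + B[0][2] = 10 + 3 = 13, A[0][1] + B[1][2] = 6 + 6 = 12, A[0][2] + B[2][2] = 4 + 1 = 5) = 5 (attained at k = 2)
  C[1][0] = min over k of (A[1][0] + B[0][0] = 1 + 8 = 9, A[1][1] + B[1][0] = 7 + 7 = 14, A[1][2] + B[2][0] = 1 + 4 = 5) = 5 (attained at k = 2)
  C[1][1] = min over k of (A[1][0] + B[0][1] = 1 + -3 = -2, A[1][1] + B[1][1] = 7 + 8 = 15, A[1][2] + B[2][1] = 1 + 9 = 10) = -2 (attained at k = 0)
  C[1][2] = min over k of (A[1][0] + B[0][2] = 1 + 3 = 4, A[1][1] + B[1][2] = 7 + 6 = 13, A[1][2] + B[2][2] = 1 + 1 = 2) = 2 (attained at k = 2)
  C[2][0] = min over k of (A[2][0] + B[0][0] = 10 + 8 = 18, A[2][1] + B[1][0] = 5 + 7 = 12, A[2][2] + B[2][0] = 6 + 4 = 10) = 10 (attained at k = 2)
  C[2][1] = min over k of (A[2][0] + B[0][1] = 10 + -3 = 7, A[2][1] + B[1][1] = 5 + 8 = 13, A[2][2] + B[2][1] = 6 + 9 = 15) = 7 (attained at k = 0)
  C[2][2] = min over k of (A[2][0] + B[0][2] = 10 + 3 = 13, A[2][1] + B[1][2] = 5 + 6 = 11, A[2][2] + B[2][2] = 6 + 1 = 7) = 7 (attained at k = 2)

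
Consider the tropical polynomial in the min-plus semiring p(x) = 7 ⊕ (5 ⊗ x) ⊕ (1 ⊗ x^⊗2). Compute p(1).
p(1) = 3

A tropical monomial a ⊗ x^⊗i evaluates to a + i · x. Evaluating each term at x = 1:
  Term 0 contributes 7 + 0 · 1 = 7
  Term 1 contributes 5 + 1 · 1 = 6
  Term 2 contributes 1 + 2 · 1 = 3
p(1) = ⊕ of these = min[7, 6, 3] = 3.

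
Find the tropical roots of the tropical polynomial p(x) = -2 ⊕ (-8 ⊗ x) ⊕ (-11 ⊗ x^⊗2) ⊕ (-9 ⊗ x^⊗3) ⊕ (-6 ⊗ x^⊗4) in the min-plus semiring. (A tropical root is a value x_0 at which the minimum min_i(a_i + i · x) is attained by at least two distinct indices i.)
Roots: {-3, -2, 3, 6}

Each tropical root is a break point of the lower envelope of the lines y = a_i + i · x (there are 5 lines, with slopes 0, 1, ..., 4). Only the lines that attain the minimum somewhere contribute to roots; other lines are dominated. Here the surviving (envelope) indices are i = 4, i = 3, i = 2, i = 1, i = 0.
Intersections between consecutive envelope lines give the roots: for adjacent envelope indices i < j the intersection is x = (a_i − a_j) / (j − i). Reading off the sorted break points: {-3, -2, 3, 6}.
Verification: at each break x_0, at least two indices attain the minimum of min_i(a_i + i · x_0).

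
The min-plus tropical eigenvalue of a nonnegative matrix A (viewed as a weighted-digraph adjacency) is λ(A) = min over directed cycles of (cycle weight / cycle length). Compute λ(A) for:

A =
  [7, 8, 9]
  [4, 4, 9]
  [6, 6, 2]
λ(A) = 2

Enumerate directed cycles and compute their means (weight / length). Sample:
  cycle 0 → 0: weight = 7, length = 1, mean = 7/1 ≈ 7.000
  cycle 1 → 1: weight = 4, length = 1, mean = 4/1 ≈ 4.000
  cycle 2 → 2: weight = 2, length = 1, mean = 2/1 ≈ 2.000
  cycle 0 → 1 → 0: weight = 12, length = 2, mean = 12/2 ≈ 6.000
  cycle 0 → 2 → 0: weight = 15, length = 2, mean = 15/2 ≈ 7.500
  cycle 1 → 0 → 1: weight = 12, length = 2, mean = 12/2 ≈ 6.000
Minimum mean = 2.000, attained e.g. along the cycle 2 → 2 with weight 2 and length 1. So λ(A) = 2/1 = 2.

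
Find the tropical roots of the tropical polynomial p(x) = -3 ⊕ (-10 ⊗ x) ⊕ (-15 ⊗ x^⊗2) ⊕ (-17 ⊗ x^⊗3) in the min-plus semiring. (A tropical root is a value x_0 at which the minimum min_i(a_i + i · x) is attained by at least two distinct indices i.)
Roots: {2, 5, 7}

Each tropical root is a break point of the lower envelope of the lines y = a_i + i · x (there are 4 lines, with slopes 0, 1, ..., 3). Only the lines that attain the minimum somewhere contribute to roots; other lines are dominated. Here the surviving (envelope) indices are i = 3, i = 2, i = 1, i = 0.
Intersections between consecutive envelope lines give the roots: for adjacent envelope indices i < j the intersection is x = (a_i − a_j) / (j − i). Reading off the sorted break points: {2, 5, 7}.
Verification: at each break x_0, at least two indices attain the minimum of min_i(a_i + i · x_0).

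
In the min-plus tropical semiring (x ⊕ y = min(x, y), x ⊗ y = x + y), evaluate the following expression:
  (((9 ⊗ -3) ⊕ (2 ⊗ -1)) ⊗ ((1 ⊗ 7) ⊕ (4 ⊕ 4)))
(((9 ⊗ -3) ⊕ (2 ⊗ -1)) ⊗ ((1 ⊗ 7) ⊕ (4 ⊕ 4))) = 5

Expand innermost to outermost. Recall ⊕ takes the minimum of its arguments and ⊗ takes their sum. Working out the expression (((9 ⊗ -3) ⊕ (2 ⊗ -1)) ⊗ ((1 ⊗ 7) ⊕ (4 ⊕ 4))) gives 5.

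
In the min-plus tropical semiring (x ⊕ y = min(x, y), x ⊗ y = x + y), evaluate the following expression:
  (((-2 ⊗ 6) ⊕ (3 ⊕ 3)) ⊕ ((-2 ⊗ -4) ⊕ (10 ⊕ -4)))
(((-2 ⊗ 6) ⊕ (3 ⊕ 3)) ⊕ ((-2 ⊗ -4) ⊕ (10 ⊕ -4))) = -6

Expand innermost to outermost. Recall ⊕ takes the minimum of its arguments and ⊗ takes their sum. Working out the expression (((-2 ⊗ 6) ⊕ (3 ⊕ 3)) ⊕ ((-2 ⊗ -4) ⊕ (10 ⊕ -4))) gives -6.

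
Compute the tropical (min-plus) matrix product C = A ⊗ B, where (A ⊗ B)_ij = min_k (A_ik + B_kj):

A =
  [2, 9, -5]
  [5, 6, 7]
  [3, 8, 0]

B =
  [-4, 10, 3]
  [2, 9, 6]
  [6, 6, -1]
A ⊗ B =
  [-2, 1, -6]
  [1, 13, 6]
  [-1, 6, -1]

Apply the min-plus product entry-by-entry:
  C[0][0] = min over k of (A[0][0] + B[0][0] = 2 + -4 = -2, A[0][1] + B[1][0] = 9 + 2 = 11, A[0][2] + B[2][0] = -5 + 6 = 1) = -2 (attained at k = 0)
  C[0][1] = min over k of (A[0][0] + B[0][1] = 2 + 10 = 12, A[0][1] + B[1][1] = 9 + 9 = 18, A[0][2] + B[2][1] = -5 + 6 = 1) = 1 (attained at k = 2)
  C[0][2] = min over k of (A[0][0] + B[0][2] = 2 + 3 = 5, A[0][1] + B[1][2] = 9 + 6 = 15, A[0][2] + B[2][2] = -5 + -1 = -6) = -6 (attained at k = 2)
  C[1][0] = min over k of (A[1][0] + B[0][0] = 5 + -4 = 1, A[1][1] + B[1][0] = 6 + 2 = 8, A[1][2] + B[2][0] = 7 + 6 = 13) = 1 (attained at k = 0)
  C[1][1] = min over k of (A[1][0] + B[0][1] = 5 + 10 = 15, A[1][1] + B[1][1] = 6 + 9 = 15, A[1][2] + B[2][1] = 7 + 6 = 13) = 13 (attained at k = 2)
  C[1][2] = min over k of (A[1][0] + B[0][2] = 5 + 3 = 8, A[1][1] + B[1][2] = 6 + 6 = 12, A[1][2] + B[2][2] = 7 + -1 = 6) = 6 (attained at k = 2)
  C[2][0] = min over k of (A[2][0] + B[0][0] = 3 + -4 = -1, A[2][1] + B[1][0] = 8 + 2 = 10, A[2][2] + B[2][0] = 0 + 6 = 6) = -1 (attained at k = 0)
  C[2][1] = min over k of (A[2][0] + B[0][1] = 3 + 10 = 13, A[2][1] + B[1][1] = 8 + 9 = 17, A[2][2] + B[2][1] = 0 + 6 = 6) = 6 (attained at k = 2)
  C[2][2] = min over k of (A[2][0] + B[0][2] = 3 + 3 = 6, A[2][1] + B[1][2] = 8 + 6 = 14, A[2][2] + B[2][2] = 0 + -1 = -1) = -1 (attained at k = 2)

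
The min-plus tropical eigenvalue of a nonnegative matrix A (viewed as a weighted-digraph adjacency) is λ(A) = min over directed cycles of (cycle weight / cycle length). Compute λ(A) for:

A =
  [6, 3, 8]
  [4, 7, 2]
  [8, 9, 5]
λ(A) = 7/2

Enumerate directed cycles and compute their means (weight / length). Sample:
  cycle 0 → 0: weight = 6, length = 1, mean = 6/1 ≈ 6.000
  cycle 1 → 1: weight = 7, length = 1, mean = 7/1 ≈ 7.000
  cycle 2 → 2: weight = 5, length = 1, mean = 5/1 ≈ 5.000
  cycle 0 → 1 → 0: weight = 7, length = 2, mean = 7/2 ≈ 3.500
  cycle 0 → 2 → 0: weight = 16, length = 2, mean = 16/2 ≈ 8.000
  cycle 1 → 0 → 1: weight = 7, length = 2, mean = 7/2 ≈ 3.500
Minimum mean = 3.500, attained e.g. along the cycle 0 → 1 → 0 with weight 7 and length 2. So λ(A) = 7/2 = 7/2.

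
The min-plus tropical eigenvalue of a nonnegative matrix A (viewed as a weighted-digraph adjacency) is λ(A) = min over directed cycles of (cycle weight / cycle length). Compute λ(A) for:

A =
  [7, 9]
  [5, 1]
λ(A) = 1

Enumerate directed cycles and compute their means (weight / length). Sample:
  cycle 0 → 0: weight = 7, length = 1, mean = 7/1 ≈ 7.000
  cycle 1 → 1: weight = 1, length = 1, mean = 1/1 ≈ 1.000
  cycle 0 → 1 → 0: weight = 14, length = 2, mean = 14/2 ≈ 7.000
  cycle 1 → 0 → 1: weight = 14, length = 2, mean = 14/2 ≈ 7.000
Minimum mean = 1.000, attained e.g. along the cycle 1 → 1 with weight 1 and length 1. So λ(A) = 1/1 = 1.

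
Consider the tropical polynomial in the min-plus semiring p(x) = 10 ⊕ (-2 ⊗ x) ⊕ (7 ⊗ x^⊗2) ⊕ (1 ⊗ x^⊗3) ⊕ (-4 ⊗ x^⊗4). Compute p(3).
p(3) = 1

A tropical monomial a ⊗ x^⊗i evaluates to a + i · x. Evaluating each term at x = 3:
  Term 0 contributes 10 + 0 · 3 = 10
  Term 1 contributes -2 + 1 · 3 = 1
  Term 2 contributes 7 + 2 · 3 = 13
  Term 3 contributes 1 + 3 · 3 = 10
  Term 4 contributes -4 + 4 · 3 = 8
p(3) = ⊕ of these = min[10, 1, 13, 10, 8] = 1.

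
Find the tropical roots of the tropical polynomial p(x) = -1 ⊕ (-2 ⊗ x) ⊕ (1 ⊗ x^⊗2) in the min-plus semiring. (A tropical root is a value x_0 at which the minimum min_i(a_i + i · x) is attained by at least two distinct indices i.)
Roots: {-3, 1}

Each tropical root is a break point of the lower envelope of the lines y = a_i + i · x (there are 3 lines, with slopes 0, 1, ..., 2). Only the lines that attain the minimum somewhere contribute to roots; other lines are dominated. Here the surviving (envelope) indices are i = 2, i = 1, i = 0.
Intersections between consecutive envelope lines give the roots: for adjacent envelope indices i < j the intersection is x = (a_i − a_j) / (j − i). Reading off the sorted break points: {-3, 1}.
Verification: at each break x_0, at least two indices attain the minimum of min_i(a_i + i · x_0).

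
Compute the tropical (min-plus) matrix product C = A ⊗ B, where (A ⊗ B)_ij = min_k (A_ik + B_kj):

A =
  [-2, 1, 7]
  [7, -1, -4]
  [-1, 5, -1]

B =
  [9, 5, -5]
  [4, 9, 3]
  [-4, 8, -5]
A ⊗ B =
  [3, 3, -7]
  [-8, 4, -9]
  [-5, 4, -6]

Apply the min-plus product entry-by-entry:
  C[0][0] = min over k of (A[0][0] + B[0][0] = -2 + 9 = 7, A[0][1] + B[1][0] = 1 + 4 = 5, A[0][2] + B[2][0] = 7 + -4 = 3) = 3 (attained at k = 2)
  C[0][1] = min over k of (A[0][0] + B[0][1] = -2 + 5 = 3, A[0][1] + B[1][1] = 1 + 9 = 10, A[0][2] + B[2][1] = 7 + 8 = 15) = 3 (attained at k = 0)
  C[0][2] = min over k of (A[0][0] + B[0][2] = -2 + -5 = -7, A[0][1] + B[1][2] = 1 + 3 = 4, A[0][2] + B[2][2] = 7 + -5 = 2) = -7 (attained at k = 0)
  C[1][0] = min over k of (A[1][0] + B[0][0] = 7 + 9 = 16, A[1][1] + B[1][0] = -1 + 4 = 3, A[1][2] + B[2][0] = -4 + -4 = -8) = -8 (attained at k = 2)
  C[1][1] = min over k of (A[1][0] + B[0][1] = 7 + 5 = 12, A[1][1] + B[1][1] = -1 + 9 = 8, A[1][2] + B[2][1] = -4 + 8 = 4) = 4 (attained at k = 2)
  C[1][2] = min over k of (A[1][0] + B[0][2] = 7 + -5 = 2, A[1][1] + B[1][2] = -1 + 3 = 2, A[1][2] + B[2][2] = -4 + -5 = -9) = -9 (attained at k = 2)
  C[2][0] = min over k of (A[2][0] + B[0][0] = -1 + 9 = 8, A[2][1] + B[1][0] = 5 + 4 = 9, A[2][2] + B[2][0] = -1 + -4 = -5) = -5 (attained at k = 2)
  C[2][1] = min over k of (A[2][0] + B[0][1] = -1 + 5 = 4, A[2][1] + B[1][1] = 5 + 9 = 14, A[2][2] + B[2][1] = -1 + 8 = 7) = 4 (attained at k = 0)
  C[2][2] = min over k of (A[2][0] + B[0][2] = -1 + -5 = -6, A[2][1] + B[1][2] = 5 + 3 = 8, A[2][2] + B[2][2] = -1 + -5 = -6) = -6 (attained at k = 0)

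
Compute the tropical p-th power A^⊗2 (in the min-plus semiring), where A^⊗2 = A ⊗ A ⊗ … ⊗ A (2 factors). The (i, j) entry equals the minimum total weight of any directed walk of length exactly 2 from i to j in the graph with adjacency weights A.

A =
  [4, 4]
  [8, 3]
A^⊗2 =
  [8, 7]
  [11, 6]

Each entry (A^⊗2)_ij equals the minimum over all length-2 walks i = v_0 → v_1 → … → v_2 = j of Σ_t A[v_t][v_{t+1}]. For example, for (i, j) = (0, 1) we minimise over 2 possible intermediate vertex sequences; the minimum is 7, attained along the walk 0 → 1 → 1.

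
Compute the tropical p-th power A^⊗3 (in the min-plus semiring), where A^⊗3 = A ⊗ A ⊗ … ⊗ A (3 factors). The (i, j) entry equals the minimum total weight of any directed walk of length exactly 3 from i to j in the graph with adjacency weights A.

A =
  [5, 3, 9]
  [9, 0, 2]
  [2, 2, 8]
A^⊗3 =
  [7, 3, 5]
  [4, 0, 2]
  [6, 2, 4]

Each entry (A^⊗3)_ij equals the minimum over all length-3 walks i = v_0 → v_1 → … → v_3 = j of Σ_t A[v_t][v_{t+1}]. For example, for (i, j) = (0, 2) we minimise over 9 possible intermediate vertex sequences; the minimum is 5, attained along the walk 0 → 1 → 1 → 2.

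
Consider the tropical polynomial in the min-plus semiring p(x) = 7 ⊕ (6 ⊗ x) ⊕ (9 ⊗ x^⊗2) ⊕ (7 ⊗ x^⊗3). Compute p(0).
p(0) = 6

A tropical monomial a ⊗ x^⊗i evaluates to a + i · x. Evaluating each term at x = 0:
  Term 0 contributes 7 + 0 · 0 = 7
  Term 1 contributes 6 + 1 · 0 = 6
  Term 2 contributes 9 + 2 · 0 = 9
  Term 3 contributes 7 + 3 · 0 = 7
p(0) = ⊕ of these = min[7, 6, 9, 7] = 6.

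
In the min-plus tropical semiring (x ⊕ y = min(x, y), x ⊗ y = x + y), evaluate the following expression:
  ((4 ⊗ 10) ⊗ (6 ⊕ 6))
((4 ⊗ 10) ⊗ (6 ⊕ 6)) = 20

Expand innermost to outermost. Recall ⊕ takes the minimum of its arguments and ⊗ takes their sum. Working out the expression ((4 ⊗ 10) ⊗ (6 ⊕ 6)) gives 20.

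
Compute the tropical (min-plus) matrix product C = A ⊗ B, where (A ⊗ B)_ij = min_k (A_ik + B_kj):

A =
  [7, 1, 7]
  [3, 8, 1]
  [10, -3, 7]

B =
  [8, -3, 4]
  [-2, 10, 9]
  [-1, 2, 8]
A ⊗ B =
  [-1, 4, 10]
  [0, 0, 7]
  [-5, 7, 6]

Apply the min-plus product entry-by-entry:
  C[0][0] = min over k of (A[0][0] + B[0][0] = 7 + 8 = 15, A[0][1] + B[1][0] = 1 + -2 = -1, A[0][2] + B[2][0] = 7 + -1 = 6) = -1 (attained at k = 1)
  C[0][1] = min over k of (A[0][0] + B[0][1] = 7 + -3 = 4, A[0][1] + B[1][1] = 1 + 10 = 11, A[0][2] + B[2][1] = 7 + 2 = 9) = 4 (attained at k = 0)
  C[0][2] = min over k of (A[0][0] + B[0][2] = 7 + 4 = 11, A[0][1] + B[1][2] = 1 + 9 = 10, A[0][2] + B[2][2] = 7 + 8 = 15) = 10 (attained at k = 1)
  C[1][0] = min over k of (A[1][0] + B[0][0] = 3 + 8 = 11, A[1][1] + B[1][0] = 8 + -2 = 6, A[1][2] + B[2][0] = 1 + -1 = 0) = 0 (attained at k = 2)
  C[1][1] = min over k of (A[1][0] + B[0][1] = 3 + -3 = 0, A[1][1] + B[1][1] = 8 + 10 = 18, A[1][2] + B[2][1] = 1 + 2 = 3) = 0 (attained at k = 0)
  C[1][2] = min over k of (A[1][0] + B[0][2] = 3 + 4 = 7, A[1][1] + B[1][2] = 8 + 9 = 17, A[1][2] + B[2][2] = 1 + 8 = 9) = 7 (attained at k = 0)
  C[2][0] = min over k of (A[2][0] + B[0][0] = 10 + 8 = 18, A[2][1] + B[1][0] = -3 + -2 = -5, A[2][2] + B[2][0] = 7 + -1 = 6) = -5 (attained at k = 1)
  C[2][1] = min over k of (A[2][0] + B[0][1] = 10 + -3 = 7, A[2][1] + B[1][1] = -3 + 10 = 7, A[2][2] + B[2][1] = 7 + 2 = 9) = 7 (attained at k = 0)
  C[2][2] = min over k of (A[2][0] + B[0][2] = 10 + 4 = 14, A[2][1] + B[1][2] = -3 + 9 = 6, A[2][2] + B[2][2] = 7 + 8 = 15) = 6 (attained at k = 1)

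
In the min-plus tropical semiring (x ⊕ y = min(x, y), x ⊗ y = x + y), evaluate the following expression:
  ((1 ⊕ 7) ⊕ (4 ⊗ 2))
((1 ⊕ 7) ⊕ (4 ⊗ 2)) = 1

Expand innermost to outermost. Recall ⊕ takes the minimum of its arguments and ⊗ takes their sum. Working out the expression ((1 ⊕ 7) ⊕ (4 ⊗ 2)) gives 1.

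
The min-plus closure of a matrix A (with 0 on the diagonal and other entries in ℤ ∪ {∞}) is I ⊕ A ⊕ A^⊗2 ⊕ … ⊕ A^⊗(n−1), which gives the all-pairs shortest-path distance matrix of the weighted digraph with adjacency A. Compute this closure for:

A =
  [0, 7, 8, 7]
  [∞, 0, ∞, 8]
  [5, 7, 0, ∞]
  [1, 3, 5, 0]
Closure =
  [0, 7, 8, 7]
  [9, 0, 13, 8]
  [5, 7, 0, 12]
  [1, 3, 5, 0]

This is the Floyd-Warshall all-pairs shortest-path computation. For each intermediate vertex k = 0, 1, …, 3, update dist[i][j] ← min(dist[i][j], dist[i][k] + dist[k][j]). The final matrix gives, for each (i, j), the minimum total weight of any directed path from i to j (possibly empty when i = j).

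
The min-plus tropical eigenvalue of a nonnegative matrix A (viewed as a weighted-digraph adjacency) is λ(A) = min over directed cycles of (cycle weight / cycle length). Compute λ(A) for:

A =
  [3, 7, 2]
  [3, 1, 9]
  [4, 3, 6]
λ(A) = 1

Enumerate directed cycles and compute their means (weight / length). Sample:
  cycle 0 → 0: weight = 3, length = 1, mean = 3/1 ≈ 3.000
  cycle 1 → 1: weight = 1, length = 1, mean = 1/1 ≈ 1.000
  cycle 2 → 2: weight = 6, length = 1, mean = 6/1 ≈ 6.000
  cycle 0 → 1 → 0: weight = 10, length = 2, mean = 10/2 ≈ 5.000
  cycle 0 → 2 → 0: weight = 6, length = 2, mean = 6/2 ≈ 3.000
  cycle 1 → 0 → 1: weight = 10, length = 2, mean = 10/2 ≈ 5.000
Minimum mean = 1.000, attained e.g. along the cycle 1 → 1 with weight 1 and length 1. So λ(A) = 1/1 = 1.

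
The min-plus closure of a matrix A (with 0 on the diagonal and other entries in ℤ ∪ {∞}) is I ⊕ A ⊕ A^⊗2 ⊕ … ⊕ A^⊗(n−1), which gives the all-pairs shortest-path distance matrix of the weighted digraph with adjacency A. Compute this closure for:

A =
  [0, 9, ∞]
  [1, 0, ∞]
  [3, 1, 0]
Closure =
  [0, 9, ∞]
  [1, 0, ∞]
  [2, 1, 0]

This is the Floyd-Warshall all-pairs shortest-path computation. For each intermediate vertex k = 0, 1, …, 2, update dist[i][j] ← min(dist[i][j], dist[i][k] + dist[k][j]). The final matrix gives, for each (i, j), the minimum total weight of any directed path from i to j (possibly empty when i = j).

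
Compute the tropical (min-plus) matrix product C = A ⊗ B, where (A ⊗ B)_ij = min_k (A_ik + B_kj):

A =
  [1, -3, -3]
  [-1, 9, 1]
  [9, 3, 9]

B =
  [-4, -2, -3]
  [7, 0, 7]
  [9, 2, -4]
A ⊗ B =
  [-3, -3, -7]
  [-5, -3, -4]
  [5, 3, 5]

Apply the min-plus product entry-by-entry:
  C[0][0] = min over k of (A[0][0] + B[0][0] = 1 + -4 = -3, A[0][1] + B[1][0] = -3 + 7 = 4, A[0][2] + B[2][0] = -3 + 9 = 6) = -3 (attained at k = 0)
  C[0][1] = min over k of (A[0][0] + B[0][1] = 1 + -2 = -1, A[0][1] + B[1][1] = -3 + 0 = -3, A[0][2] + B[2][1] = -3 + 2 = -1) = -3 (attained at k = 1)
  C[0][2] = min over k of (A[0][0] + B[0][2] = 1 + -3 = -2, A[0][1] + B[1][2] = -3 + 7 = 4, A[0][2] + B[2][2] = -3 + -4 = -7) = -7 (attained at k = 2)
  C[1][0] = min over k of (A[1][0] + B[0][0] = -1 + -4 = -5, A[1][1] + B[1][0] = 9 + 7 = 16, A[1][2] + B[2][0] = 1 + 9 = 10) = -5 (attained at k = 0)
  C[1][1] = min over k of (A[1][0] + B[0][1] = -1 + -2 = -3, A[1][1] + B[1][1] = 9 + 0 = 9, A[1][2] + B[2][1] = 1 + 2 = 3) = -3 (attained at k = 0)
  C[1][2] = min over k of (A[1][0] + B[0][2] = -1 + -3 = -4, A[1][1] + B[1][2] = 9 + 7 = 16, A[1][2] + B[2][2] = 1 + -4 = -3) = -4 (attained at k = 0)
  C[2][0] = min over k of (A[2][0] + B[0][0] = 9 + -4 = 5, A[2][1] + B[1][0] = 3 + 7 = 10, A[2][2] + B[2][0] = 9 + 9 = 18) = 5 (attained at k = 0)
  C[2][1] = min over k of (A[2][0] + B[0][1] = 9 + -2 = 7, A[2][1] + B[1][1] = 3 + 0 = 3, A[2][2] + B[2][1] = 9 + 2 = 11) = 3 (attained at k = 1)
  C[2][2] = min over k of (A[2][0] + B[0][2] = 9 + -3 = 6, A[2][1] + B[1][2] = 3 + 7 = 10, A[2][2] + B[2][2] = 9 + -4 = 5) = 5 (attained at k = 2)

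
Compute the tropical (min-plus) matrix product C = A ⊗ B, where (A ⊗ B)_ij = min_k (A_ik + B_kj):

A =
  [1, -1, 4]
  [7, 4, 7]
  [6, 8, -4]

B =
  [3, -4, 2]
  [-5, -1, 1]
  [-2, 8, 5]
A ⊗ B =
  [-6, -3, 0]
  [-1, 3, 5]
  [-6, 2, 1]

Apply the min-plus product entry-by-entry:
  C[0][0] = min over k of (A[0][0] + B[0][0] = 1 + 3 = 4, A[0][1] + B[1][0] = -1 + -5 = -6, A[0][2] + B[2][0] = 4 + -2 = 2) = -6 (attained at k = 1)
  C[0][1] = min over k of (A[0][0] + B[0][1] = 1 + -4 = -3, A[0][1] + B[1][1] = -1 + -1 = -2, A[0][2] + B[2][1] = 4 + 8 = 12) = -3 (attained at k = 0)
  C[0][2] = min over k of (A[0][0] + B[0][2] = 1 + 2 = 3, A[0][1] + B[1][2] = -1 + 1 = 0, A[0][2] + B[2][2] = 4 + 5 = 9) = 0 (attained at k = 1)
  C[1][0] = min over k of (A[1][0] + B[0][0] = 7 + 3 = 10, A[1][1] + B[1][0] = 4 + -5 = -1, A[1][2] + B[2][0] = 7 + -2 = 5) = -1 (attained at k = 1)
  C[1][1] = min over k of (A[1][0] + B[0][1] = 7 + -4 = 3, A[1][1] + B[1][1] = 4 + -1 = 3, A[1][2] + B[2][1] = 7 + 8 = 15) = 3 (attained at k = 0)
  C[1][2] = min over k of (A[1][0] + B[0][2] = 7 + 2 = 9, A[1][1] + B[1][2] = 4 + 1 = 5, A[1][2] + B[2][2] = 7 + 5 = 12) = 5 (attained at k = 1)
  C[2][0] = min over k of (A[2][0] + B[0][0] = 6 + 3 = 9, A[2][1] + B[1][0] = 8 + -5 = 3, A[2][2] + B[2][0] = -4 + -2 = -6) = -6 (attained at k = 2)
  C[2][1] = min over k of (A[2][0] + B[0][1] = 6 + -4 = 2, A[2][1] + B[1][1] = 8 + -1 = 7, A[2][2] + B[2][1] = -4 + 8 = 4) = 2 (attained at k = 0)
  C[2][2] = min over k of (A[2][0] + B[0][2] = 6 + 2 = 8, A[2][1] + B[1][2] = 8 + 1 = 9, A[2][2] + B[2][2] = -4 + 5 = 1) = 1 (attained at k = 2)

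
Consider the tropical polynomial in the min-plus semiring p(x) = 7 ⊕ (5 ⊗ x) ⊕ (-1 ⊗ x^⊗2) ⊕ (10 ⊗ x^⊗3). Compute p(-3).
p(-3) = -7

A tropical monomial a ⊗ x^⊗i evaluates to a + i · x. Evaluating each term at x = -3:
  Term 0 contributes 7 + 0 · -3 = 7
  Term 1 contributes 5 + 1 · -3 = 2
  Term 2 contributes -1 + 2 · -3 = -7
  Term 3 contributes 10 + 3 · -3 = 1
p(-3) = ⊕ of these = min[7, 2, -7, 1] = -7.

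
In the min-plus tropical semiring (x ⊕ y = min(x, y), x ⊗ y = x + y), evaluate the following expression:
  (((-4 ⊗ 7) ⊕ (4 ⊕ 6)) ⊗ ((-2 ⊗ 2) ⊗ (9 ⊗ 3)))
(((-4 ⊗ 7) ⊕ (4 ⊕ 6)) ⊗ ((-2 ⊗ 2) ⊗ (9 ⊗ 3))) = 15

Expand innermost to outermost. Recall ⊕ takes the minimum of its arguments and ⊗ takes their sum. Working out the expression (((-4 ⊗ 7) ⊕ (4 ⊕ 6)) ⊗ ((-2 ⊗ 2) ⊗ (9 ⊗ 3))) gives 15.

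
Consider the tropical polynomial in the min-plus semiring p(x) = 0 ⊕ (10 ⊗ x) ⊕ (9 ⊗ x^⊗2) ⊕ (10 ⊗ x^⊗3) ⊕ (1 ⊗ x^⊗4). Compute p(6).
p(6) = 0

A tropical monomial a ⊗ x^⊗i evaluates to a + i · x. Evaluating each term at x = 6:
  Term 0 contributes 0 + 0 · 6 = 0
  Term 1 contributes 10 + 1 · 6 = 16
  Term 2 contributes 9 + 2 · 6 = 21
  Term 3 contributes 10 + 3 · 6 = 28
  Term 4 contributes 1 + 4 · 6 = 25
p(6) = ⊕ of these = min[0, 16, 21, 28, 25] = 0.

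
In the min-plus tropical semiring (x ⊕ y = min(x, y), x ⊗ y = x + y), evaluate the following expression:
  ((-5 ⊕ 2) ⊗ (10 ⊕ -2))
((-5 ⊕ 2) ⊗ (10 ⊕ -2)) = -7

Expand innermost to outermost. Recall ⊕ takes the minimum of its arguments and ⊗ takes their sum. Working out the expression ((-5 ⊕ 2) ⊗ (10 ⊕ -2)) gives -7.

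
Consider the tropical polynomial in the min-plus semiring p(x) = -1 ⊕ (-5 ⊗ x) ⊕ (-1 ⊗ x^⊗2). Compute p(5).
p(5) = -1

A tropical monomial a ⊗ x^⊗i evaluates to a + i · x. Evaluating each term at x = 5:
  Term 0 contributes -1 + 0 · 5 = -1
  Term 1 contributes -5 + 1 · 5 = 0
  Term 2 contributes -1 + 2 · 5 = 9
p(5) = ⊕ of these = min[-1, 0, 9] = -1.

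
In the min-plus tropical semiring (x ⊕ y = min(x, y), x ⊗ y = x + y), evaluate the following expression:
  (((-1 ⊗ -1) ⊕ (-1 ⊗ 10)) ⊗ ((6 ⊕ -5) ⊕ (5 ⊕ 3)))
(((-1 ⊗ -1) ⊕ (-1 ⊗ 10)) ⊗ ((6 ⊕ -5) ⊕ (5 ⊕ 3))) = -7

Expand innermost to outermost. Recall ⊕ takes the minimum of its arguments and ⊗ takes their sum. Working out the expression (((-1 ⊗ -1) ⊕ (-1 ⊗ 10)) ⊗ ((6 ⊕ -5) ⊕ (5 ⊕ 3))) gives -7.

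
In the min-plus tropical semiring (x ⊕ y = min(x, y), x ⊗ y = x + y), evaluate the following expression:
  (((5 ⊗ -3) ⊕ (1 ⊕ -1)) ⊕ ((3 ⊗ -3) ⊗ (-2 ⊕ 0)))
(((5 ⊗ -3) ⊕ (1 ⊕ -1)) ⊕ ((3 ⊗ -3) ⊗ (-2 ⊕ 0))) = -2

Expand innermost to outermost. Recall ⊕ takes the minimum of its arguments and ⊗ takes their sum. Working out the expression (((5 ⊗ -3) ⊕ (1 ⊕ -1)) ⊕ ((3 ⊗ -3) ⊗ (-2 ⊕ 0))) gives -2.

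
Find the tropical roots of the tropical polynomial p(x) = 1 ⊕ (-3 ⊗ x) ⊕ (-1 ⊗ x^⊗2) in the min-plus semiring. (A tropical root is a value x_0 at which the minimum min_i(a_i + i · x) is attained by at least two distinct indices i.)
Roots: {-2, 4}

Each tropical root is a break point of the lower envelope of the lines y = a_i + i · x (there are 3 lines, with slopes 0, 1, ..., 2). Only the lines that attain the minimum somewhere contribute to roots; other lines are dominated. Here the surviving (envelope) indices are i = 2, i = 1, i = 0.
Intersections between consecutive envelope lines give the roots: for adjacent envelope indices i < j the intersection is x = (a_i − a_j) / (j − i). Reading off the sorted break points: {-2, 4}.
Verification: at each break x_0, at least two indices attain the minimum of min_i(a_i + i · x_0).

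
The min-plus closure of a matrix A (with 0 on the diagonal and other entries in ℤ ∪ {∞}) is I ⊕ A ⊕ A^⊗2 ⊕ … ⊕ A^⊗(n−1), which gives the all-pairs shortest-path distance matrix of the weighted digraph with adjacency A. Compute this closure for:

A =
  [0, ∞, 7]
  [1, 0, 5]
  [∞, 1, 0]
Closure =
  [0, 8, 7]
  [1, 0, 5]
  [2, 1, 0]

This is the Floyd-Warshall all-pairs shortest-path computation. For each intermediate vertex k = 0, 1, …, 2, update dist[i][j] ← min(dist[i][j], dist[i][k] + dist[k][j]). The final matrix gives, for each (i, j), the minimum total weight of any directed path from i to j (possibly empty when i = j).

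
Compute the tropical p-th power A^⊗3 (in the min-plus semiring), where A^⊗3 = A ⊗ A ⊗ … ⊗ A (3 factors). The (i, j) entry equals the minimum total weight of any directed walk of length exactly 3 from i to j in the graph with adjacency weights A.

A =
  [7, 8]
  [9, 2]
A^⊗3 =
  [19, 12]
  [13, 6]

Each entry (A^⊗3)_ij equals the minimum over all length-3 walks i = v_0 → v_1 → … → v_3 = j of Σ_t A[v_t][v_{t+1}]. For example, for (i, j) = (0, 1) we minimise over 4 possible intermediate vertex sequences; the minimum is 12, attained along the walk 0 → 1 → 1 → 1.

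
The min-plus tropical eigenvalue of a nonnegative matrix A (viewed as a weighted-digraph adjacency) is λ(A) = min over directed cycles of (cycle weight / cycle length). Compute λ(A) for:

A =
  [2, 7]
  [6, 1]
λ(A) = 1

Enumerate directed cycles and compute their means (weight / length). Sample:
  cycle 0 → 0: weight = 2, length = 1, mean = 2/1 ≈ 2.000
  cycle 1 → 1: weight = 1, length = 1, mean = 1/1 ≈ 1.000
  cycle 0 → 1 → 0: weight = 13, length = 2, mean = 13/2 ≈ 6.500
  cycle 1 → 0 → 1: weight = 13, length = 2, mean = 13/2 ≈ 6.500
Minimum mean = 1.000, attained e.g. along the cycle 1 → 1 with weight 1 and length 1. So λ(A) = 1/1 = 1.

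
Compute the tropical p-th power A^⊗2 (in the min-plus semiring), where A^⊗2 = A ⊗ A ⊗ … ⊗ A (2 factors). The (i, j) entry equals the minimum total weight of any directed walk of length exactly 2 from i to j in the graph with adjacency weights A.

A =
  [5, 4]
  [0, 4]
A^⊗2 =
  [4, 8]
  [4, 4]

Each entry (A^⊗2)_ij equals the minimum over all length-2 walks i = v_0 → v_1 → … → v_2 = j of Σ_t A[v_t][v_{t+1}]. For example, for (i, j) = (0, 1) we minimise over 2 possible intermediate vertex sequences; the minimum is 8, attained along the walk 0 → 1 → 1.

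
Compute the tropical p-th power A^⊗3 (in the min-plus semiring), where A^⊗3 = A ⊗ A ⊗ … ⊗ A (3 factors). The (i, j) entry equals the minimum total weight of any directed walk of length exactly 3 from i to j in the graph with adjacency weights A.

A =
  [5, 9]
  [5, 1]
A^⊗3 =
  [15, 11]
  [7, 3]

Each entry (A^⊗3)_ij equals the minimum over all length-3 walks i = v_0 → v_1 → … → v_3 = j of Σ_t A[v_t][v_{t+1}]. For example, for (i, j) = (0, 1) we minimise over 4 possible intermediate vertex sequences; the minimum is 11, attained along the walk 0 → 1 → 1 → 1.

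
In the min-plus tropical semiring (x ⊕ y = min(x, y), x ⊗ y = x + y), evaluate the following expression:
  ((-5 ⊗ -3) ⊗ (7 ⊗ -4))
((-5 ⊗ -3) ⊗ (7 ⊗ -4)) = -5

Expand innermost to outermost. Recall ⊕ takes the minimum of its arguments and ⊗ takes their sum. Working out the expression ((-5 ⊗ -3) ⊗ (7 ⊗ -4)) gives -5.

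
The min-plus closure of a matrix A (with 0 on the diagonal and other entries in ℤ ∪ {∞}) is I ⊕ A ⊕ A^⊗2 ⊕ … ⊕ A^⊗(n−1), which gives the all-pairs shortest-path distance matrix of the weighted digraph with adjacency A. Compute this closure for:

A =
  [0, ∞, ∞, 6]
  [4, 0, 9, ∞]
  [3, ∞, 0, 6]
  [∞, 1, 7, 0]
Closure =
  [0, 7, 13, 6]
  [4, 0, 9, 10]
  [3, 7, 0, 6]
  [5, 1, 7, 0]

This is the Floyd-Warshall all-pairs shortest-path computation. For each intermediate vertex k = 0, 1, …, 3, update dist[i][j] ← min(dist[i][j], dist[i][k] + dist[k][j]). The final matrix gives, for each (i, j), the minimum total weight of any directed path from i to j (possibly empty when i = j).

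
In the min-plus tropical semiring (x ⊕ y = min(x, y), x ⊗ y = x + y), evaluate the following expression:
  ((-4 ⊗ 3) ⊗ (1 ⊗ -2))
((-4 ⊗ 3) ⊗ (1 ⊗ -2)) = -2

Expand innermost to outermost. Recall ⊕ takes the minimum of its arguments and ⊗ takes their sum. Working out the expression ((-4 ⊗ 3) ⊗ (1 ⊗ -2)) gives -2.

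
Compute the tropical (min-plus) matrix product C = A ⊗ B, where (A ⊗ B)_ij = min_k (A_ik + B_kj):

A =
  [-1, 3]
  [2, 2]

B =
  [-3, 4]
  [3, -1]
A ⊗ B =
  [-4, 2]
  [-1, 1]

Apply the min-plus product entry-by-entry:
  C[0][0] = min over k of (A[0][0] + B[0][0] = -1 + -3 = -4, A[0][1] + B[1][0] = 3 + 3 = 6) = -4 (attained at k = 0)
  C[0][1] = min over k of (A[0][0] + B[0][1] = -1 + 4 = 3, A[0][1] + B[1][1] = 3 + -1 = 2) = 2 (attained at k = 1)
  C[1][0] = min over k of (A[1][0] + B[0][0] = 2 + -3 = -1, A[1][1] + B[1][0] = 2 + 3 = 5) = -1 (attained at k = 0)
  C[1][1] = min over k of (A[1][0] + B[0][1] = 2 + 4 = 6, A[1][1] + B[1][1] = 2 + -1 = 1) = 1 (attained at k = 1)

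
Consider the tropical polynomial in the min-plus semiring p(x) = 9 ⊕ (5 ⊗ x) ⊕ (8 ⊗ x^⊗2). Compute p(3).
p(3) = 8

A tropical monomial a ⊗ x^⊗i evaluates to a + i · x. Evaluating each term at x = 3:
  Term 0 contributes 9 + 0 · 3 = 9
  Term 1 contributes 5 + 1 · 3 = 8
  Term 2 contributes 8 + 2 · 3 = 14
p(3) = ⊕ of these = min[9, 8, 14] = 8.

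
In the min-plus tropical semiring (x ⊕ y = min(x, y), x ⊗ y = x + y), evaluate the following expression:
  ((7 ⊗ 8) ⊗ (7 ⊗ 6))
((7 ⊗ 8) ⊗ (7 ⊗ 6)) = 28

Expand innermost to outermost. Recall ⊕ takes the minimum of its arguments and ⊗ takes their sum. Working out the expression ((7 ⊗ 8) ⊗ (7 ⊗ 6)) gives 28.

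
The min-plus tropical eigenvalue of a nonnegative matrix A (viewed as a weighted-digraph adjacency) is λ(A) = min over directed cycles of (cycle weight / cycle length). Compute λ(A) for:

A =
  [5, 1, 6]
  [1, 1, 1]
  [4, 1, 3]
λ(A) = 1

Enumerate directed cycles and compute their means (weight / length). Sample:
  cycle 0 → 0: weight = 5, length = 1, mean = 5/1 ≈ 5.000
  cycle 1 → 1: weight = 1, length = 1, mean = 1/1 ≈ 1.000
  cycle 2 → 2: weight = 3, length = 1, mean = 3/1 ≈ 3.000
  cycle 0 → 1 → 0: weight = 2, length = 2, mean = 2/2 ≈ 1.000
  cycle 0 → 2 → 0: weight = 10, length = 2, mean = 10/2 ≈ 5.000
  cycle 1 → 0 → 1: weight = 2, length = 2, mean = 2/2 ≈ 1.000
Minimum mean = 1.000, attained e.g. along the cycle 1 → 1 with weight 1 and length 1. So λ(A) = 1/1 = 1.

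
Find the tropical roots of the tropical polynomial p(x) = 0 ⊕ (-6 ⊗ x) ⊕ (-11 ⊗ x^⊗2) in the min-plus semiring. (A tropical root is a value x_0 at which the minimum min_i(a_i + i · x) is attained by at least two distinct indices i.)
Roots: {5, 6}

Each tropical root is a break point of the lower envelope of the lines y = a_i + i · x (there are 3 lines, with slopes 0, 1, ..., 2). Only the lines that attain the minimum somewhere contribute to roots; other lines are dominated. Here the surviving (envelope) indices are i = 2, i = 1, i = 0.
Intersections between consecutive envelope lines give the roots: for adjacent envelope indices i < j the intersection is x = (a_i − a_j) / (j − i). Reading off the sorted break points: {5, 6}.
Verification: at each break x_0, at least two indices attain the minimum of min_i(a_i + i · x_0).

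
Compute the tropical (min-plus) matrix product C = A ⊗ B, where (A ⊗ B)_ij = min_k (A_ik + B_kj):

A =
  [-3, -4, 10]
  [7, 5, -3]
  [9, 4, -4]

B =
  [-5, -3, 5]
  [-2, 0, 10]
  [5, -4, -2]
A ⊗ B =
  [-8, -6, 2]
  [2, -7, -5]
  [1, -8, -6]

Apply the min-plus product entry-by-entry:
  C[0][0] = min over k of (A[0][0] + B[0][0] = -3 + -5 = -8, A[0][1] + B[1][0] = -4 + -2 = -6, A[0][2] + B[2][0] = 10 + 5 = 15) = -8 (attained at k = 0)
  C[0][1] = min over k of (A[0][0] + B[0][1] = -3 + -3 = -6, A[0][1] + B[1][1] = -4 + 0 = -4, A[0][2] + B[2][1] = 10 + -4 = 6) = -6 (attained at k = 0)
  C[0][2] = min over k of (A[0][0] + B[0][2] = -3 + 5 = 2, A[0][1] + B[1][2] = -4 + 10 = 6, A[0][2] + B[2][2] = 10 + -2 = 8) = 2 (attained at k = 0)
  C[1][0] = min over k of (A[1][0] + B[0][0] = 7 + -5 = 2, A[1][1] + B[1][0] = 5 + -2 = 3, A[1][2] + B[2][0] = -3 + 5 = 2) = 2 (attained at k = 0)
  C[1][1] = min over k of (A[1][0] + B[0][1] = 7 + -3 = 4, A[1][1] + B[1][1] = 5 + 0 = 5, A[1][2] + B[2][1] = -3 + -4 = -7) = -7 (attained at k = 2)
  C[1][2] = min over k of (A[1][0] + B[0][2] = 7 + 5 = 12, A[1][1] + B[1][2] = 5 + 10 = 15, A[1][2] + B[2][2] = -3 + -2 = -5) = -5 (attained at k = 2)
  C[2][0] = min over k of (A[2][0] + B[0][0] = 9 + -5 = 4, A[2][1] + B[1][0] = 4 + -2 = 2, A[2][2] + B[2][0] = -4 + 5 = 1) = 1 (attained at k = 2)
  C[2][1] = min over k of (A[2][0] + B[0][1] = 9 + -3 = 6, A[2][1] + B[1][1] = 4 + 0 = 4, A[2][2] + B[2][1] = -4 + -4 = -8) = -8 (attained at k = 2)
  C[2][2] = min over k of (A[2][0] + B[0][2] = 9 + 5 = 14, A[2][1] + B[1][2] = 4 + 10 = 14, A[2][2] + B[2][2] = -4 + -2 = -6) = -6 (attained at k = 2)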